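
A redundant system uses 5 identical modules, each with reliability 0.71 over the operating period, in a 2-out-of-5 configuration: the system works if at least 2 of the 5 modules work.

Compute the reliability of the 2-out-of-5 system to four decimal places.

R = Σ_{i=2}^{5} C(5,i) p^i (1−p)^{5−i} with p = 0.71
C(5,2)·0.71^2·0.29^3 = 0.122945
C(5,3)·0.71^3·0.29^2 = 0.301003
C(5,4)·0.71^4·0.29^1 = 0.368469
C(5,5)·0.71^5·0.29^0 = 0.180423
Sum = 0.9728

0.9728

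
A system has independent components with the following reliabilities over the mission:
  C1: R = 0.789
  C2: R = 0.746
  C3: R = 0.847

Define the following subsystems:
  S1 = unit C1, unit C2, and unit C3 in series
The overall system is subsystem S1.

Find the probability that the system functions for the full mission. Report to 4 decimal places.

Series (C1, C2, and C3): 0.789000 × 0.746000 × 0.847000 = 0.4985

0.4985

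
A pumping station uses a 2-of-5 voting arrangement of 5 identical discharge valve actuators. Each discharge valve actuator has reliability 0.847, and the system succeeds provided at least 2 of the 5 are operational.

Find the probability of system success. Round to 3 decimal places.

R = Σ_{i=2}^{5} C(5,i) p^i (1−p)^{5−i} with p = 0.847
C(5,2)·0.847^2·0.153^3 = 0.02569
C(5,3)·0.847^3·0.153^2 = 0.14224
C(5,4)·0.847^4·0.153^1 = 0.39373
C(5,5)·0.847^5·0.153^0 = 0.43593
Sum = 0.998

0.998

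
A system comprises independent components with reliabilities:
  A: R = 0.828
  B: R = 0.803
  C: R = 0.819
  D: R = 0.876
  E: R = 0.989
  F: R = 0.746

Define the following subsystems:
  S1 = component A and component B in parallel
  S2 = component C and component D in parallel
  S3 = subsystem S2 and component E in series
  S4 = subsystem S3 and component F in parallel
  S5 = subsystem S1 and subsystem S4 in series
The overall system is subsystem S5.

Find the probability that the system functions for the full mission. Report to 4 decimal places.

Parallel (A and B): 1 − (1 − 0.828000)(1 − 0.803000) = 0.966116
Parallel (C and D): 1 − (1 − 0.819000)(1 − 0.876000) = 0.977556
Series ([0.977556] and E): 0.977556 × 0.989000 = 0.966803
Parallel ([0.966803] and F): 1 − (1 − 0.966803)(1 − 0.746000) = 0.991568
Series ([0.966116] and [0.991568]): 0.966116 × 0.991568 = 0.9580

0.9580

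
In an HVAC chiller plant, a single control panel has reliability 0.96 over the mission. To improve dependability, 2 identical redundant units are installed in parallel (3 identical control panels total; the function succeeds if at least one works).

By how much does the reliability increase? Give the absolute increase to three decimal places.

R_before = 0.96
R_after = 1 − (1 − 0.96)^3 = 1.000
ΔR = 1.000 − 0.96 = 0.040

0.040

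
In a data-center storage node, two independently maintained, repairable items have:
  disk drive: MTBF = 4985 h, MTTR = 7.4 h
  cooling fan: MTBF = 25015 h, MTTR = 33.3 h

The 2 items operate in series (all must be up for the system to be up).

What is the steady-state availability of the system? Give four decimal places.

0.9972

A(disk drive) = MTBF/(MTBF+MTTR) = 4985/(4985+7.4) = 0.998518
A(cooling fan) = MTBF/(MTBF+MTTR) = 25015/(25015+33.3) = 0.998671
Series availability: 0.998518 × 0.998671 = 0.9972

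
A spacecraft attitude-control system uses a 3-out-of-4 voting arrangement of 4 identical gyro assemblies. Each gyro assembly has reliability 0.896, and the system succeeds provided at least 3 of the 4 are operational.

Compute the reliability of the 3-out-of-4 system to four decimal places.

0.9438

R = Σ_{i=3}^{4} C(4,i) p^i (1−p)^{4−i} with p = 0.896
C(4,3)·0.896^3·0.104^1 = 0.299238
C(4,4)·0.896^4·0.104^0 = 0.644514
Sum = 0.9438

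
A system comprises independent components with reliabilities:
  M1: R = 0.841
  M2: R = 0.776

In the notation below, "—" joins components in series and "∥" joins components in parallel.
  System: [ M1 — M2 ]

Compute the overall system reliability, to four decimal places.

Series (M1 and M2): 0.841000 × 0.776000 = 0.6526

0.6526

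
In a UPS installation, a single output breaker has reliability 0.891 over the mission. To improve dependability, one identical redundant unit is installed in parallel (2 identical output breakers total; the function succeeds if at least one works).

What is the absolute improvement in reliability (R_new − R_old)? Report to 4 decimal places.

0.0971

R_before = 0.891
R_after = 1 − (1 − 0.891)^2 = 0.9881
ΔR = 0.9881 − 0.891 = 0.0971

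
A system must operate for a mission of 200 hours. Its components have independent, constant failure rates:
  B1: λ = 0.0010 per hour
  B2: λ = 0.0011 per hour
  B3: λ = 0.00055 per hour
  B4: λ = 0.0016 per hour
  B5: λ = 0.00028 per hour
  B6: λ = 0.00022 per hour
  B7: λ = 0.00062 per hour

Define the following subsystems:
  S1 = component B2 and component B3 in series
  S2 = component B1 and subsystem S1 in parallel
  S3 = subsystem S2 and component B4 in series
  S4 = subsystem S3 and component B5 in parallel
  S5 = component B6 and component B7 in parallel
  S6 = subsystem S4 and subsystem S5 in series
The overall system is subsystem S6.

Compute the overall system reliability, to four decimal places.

0.9781

R(B1) = exp(−0.0010 × 200) = 0.818731
R(B2) = exp(−0.0011 × 200) = 0.802519
R(B3) = exp(−0.00055 × 200) = 0.895834
R(B4) = exp(−0.0016 × 200) = 0.726149
R(B5) = exp(−0.00028 × 200) = 0.945539
R(B6) = exp(−0.00022 × 200) = 0.956954
R(B7) = exp(−0.00062 × 200) = 0.883380
Series (B2 and B3): 0.802519 × 0.895834 = 0.718924
Parallel (B1 and [0.718924]): 1 − (1 − 0.818731)(1 − 0.718924) = 0.949050
Series ([0.949050] and B4): 0.949050 × 0.726149 = 0.689152
Parallel ([0.689152] and B5): 1 − (1 − 0.689152)(1 − 0.945539) = 0.983071
Parallel (B6 and B7): 1 − (1 − 0.956954)(1 − 0.883380) = 0.994980
Series ([0.983071] and [0.994980]): 0.983071 × 0.994980 = 0.9781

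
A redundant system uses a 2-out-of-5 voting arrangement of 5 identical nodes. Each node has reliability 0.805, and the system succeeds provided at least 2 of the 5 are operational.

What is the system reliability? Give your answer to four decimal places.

0.9939

R = Σ_{i=2}^{5} C(5,i) p^i (1−p)^{5−i} with p = 0.805
C(5,2)·0.805^2·0.195^3 = 0.048050
C(5,3)·0.805^3·0.195^2 = 0.198361
C(5,4)·0.805^4·0.195^1 = 0.409438
C(5,5)·0.805^5·0.195^0 = 0.338049
Sum = 0.9939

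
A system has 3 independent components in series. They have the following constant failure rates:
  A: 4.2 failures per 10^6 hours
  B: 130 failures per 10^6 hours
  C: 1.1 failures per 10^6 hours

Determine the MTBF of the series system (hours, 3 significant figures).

7390

Series of exponential components: λ_sys = Σ λ_i
λ_sys = 0.0000042 + 0.00013 + 0.0000011 = 1.3530e-04 /h
MTBF = 1 / λ_sys = 7390 h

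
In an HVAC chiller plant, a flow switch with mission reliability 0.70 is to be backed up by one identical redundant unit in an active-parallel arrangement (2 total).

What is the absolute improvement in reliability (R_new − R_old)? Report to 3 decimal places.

0.210

R_before = 0.70
R_after = 1 − (1 − 0.70)^2 = 0.910
ΔR = 0.910 − 0.70 = 0.210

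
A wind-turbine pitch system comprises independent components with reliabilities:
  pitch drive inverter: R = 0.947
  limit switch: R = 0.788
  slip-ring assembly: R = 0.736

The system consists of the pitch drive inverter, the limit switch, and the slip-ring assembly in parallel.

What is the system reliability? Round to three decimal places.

0.997

Parallel (pitch drive inverter, limit switch, and slip-ring assembly): 1 − (1 − 0.94700)(1 − 0.78800)(1 − 0.73600) = 0.997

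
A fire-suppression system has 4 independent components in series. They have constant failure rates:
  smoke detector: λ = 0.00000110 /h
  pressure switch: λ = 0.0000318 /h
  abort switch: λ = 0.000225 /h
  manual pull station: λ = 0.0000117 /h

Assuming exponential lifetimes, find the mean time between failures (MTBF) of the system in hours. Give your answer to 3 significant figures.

3710

Series of exponential components: λ_sys = Σ λ_i
λ_sys = 0.00000110 + 0.0000318 + 0.000225 + 0.0000117 = 2.6960e-04 /h
MTBF = 1 / λ_sys = 3710 h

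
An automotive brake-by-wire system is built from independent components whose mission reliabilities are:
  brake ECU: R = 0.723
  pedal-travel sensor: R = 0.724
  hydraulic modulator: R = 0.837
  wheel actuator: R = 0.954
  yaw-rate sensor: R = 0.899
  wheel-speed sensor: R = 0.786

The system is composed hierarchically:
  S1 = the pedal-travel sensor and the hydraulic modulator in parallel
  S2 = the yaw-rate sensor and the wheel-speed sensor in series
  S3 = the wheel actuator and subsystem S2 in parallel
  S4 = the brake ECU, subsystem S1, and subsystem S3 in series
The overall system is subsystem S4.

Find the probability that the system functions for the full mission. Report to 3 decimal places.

0.681

Parallel (pedal-travel sensor and hydraulic modulator): 1 − (1 − 0.72400)(1 − 0.83700) = 0.95501
Series (yaw-rate sensor and wheel-speed sensor): 0.89900 × 0.78600 = 0.70661
Parallel (wheel actuator and [0.70661]): 1 − (1 − 0.95400)(1 − 0.70661) = 0.98650
Series (brake ECU, [0.95501], and [0.98650]): 0.72300 × 0.95501 × 0.98650 = 0.681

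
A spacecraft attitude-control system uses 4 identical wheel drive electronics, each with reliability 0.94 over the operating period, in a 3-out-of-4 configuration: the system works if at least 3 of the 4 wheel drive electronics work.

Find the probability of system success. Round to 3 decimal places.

0.980

R = Σ_{i=3}^{4} C(4,i) p^i (1−p)^{4−i} with p = 0.94
C(4,3)·0.94^3·0.06^1 = 0.19934
C(4,4)·0.94^4·0.06^0 = 0.78075
Sum = 0.980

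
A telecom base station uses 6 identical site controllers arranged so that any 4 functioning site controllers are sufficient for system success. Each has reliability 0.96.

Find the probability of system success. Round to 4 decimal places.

R = Σ_{i=4}^{6} C(6,i) p^i (1−p)^{6−i} with p = 0.96
C(6,4)·0.96^4·0.04^2 = 0.020384
C(6,5)·0.96^5·0.04^1 = 0.195689
C(6,6)·0.96^6·0.04^0 = 0.782758
Sum = 0.9988

0.9988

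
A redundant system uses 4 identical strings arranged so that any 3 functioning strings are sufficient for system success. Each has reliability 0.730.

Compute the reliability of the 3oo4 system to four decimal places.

0.7041

R = Σ_{i=3}^{4} C(4,i) p^i (1−p)^{4−i} with p = 0.730
C(4,3)·0.730^3·0.270^1 = 0.420138
C(4,4)·0.730^4·0.270^0 = 0.283982
Sum = 0.7041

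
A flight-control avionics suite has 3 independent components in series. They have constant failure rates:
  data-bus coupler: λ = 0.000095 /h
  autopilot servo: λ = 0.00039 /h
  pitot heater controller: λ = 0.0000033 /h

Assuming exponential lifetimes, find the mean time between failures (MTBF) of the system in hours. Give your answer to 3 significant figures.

Series of exponential components: λ_sys = Σ λ_i
λ_sys = 0.000095 + 0.00039 + 0.0000033 = 4.8830e-04 /h
MTBF = 1 / λ_sys = 2050 h

2050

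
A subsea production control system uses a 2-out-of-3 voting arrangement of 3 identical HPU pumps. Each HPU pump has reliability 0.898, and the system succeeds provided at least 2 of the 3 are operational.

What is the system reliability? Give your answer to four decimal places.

0.9709

R = Σ_{i=2}^{3} C(3,i) p^i (1−p)^{3−i} with p = 0.898
C(3,2)·0.898^2·0.102^1 = 0.246760
C(3,3)·0.898^3·0.102^0 = 0.724151
Sum = 0.9709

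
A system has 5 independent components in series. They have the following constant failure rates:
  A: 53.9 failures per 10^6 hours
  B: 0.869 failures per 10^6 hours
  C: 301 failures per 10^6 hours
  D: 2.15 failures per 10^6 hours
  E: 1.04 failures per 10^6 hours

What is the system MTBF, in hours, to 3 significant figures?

Series of exponential components: λ_sys = Σ λ_i
λ_sys = 0.0000539 + 0.000000869 + 0.000301 + 0.00000215 + 0.00000104 = 3.5896e-04 /h
MTBF = 1 / λ_sys = 2790 h

2790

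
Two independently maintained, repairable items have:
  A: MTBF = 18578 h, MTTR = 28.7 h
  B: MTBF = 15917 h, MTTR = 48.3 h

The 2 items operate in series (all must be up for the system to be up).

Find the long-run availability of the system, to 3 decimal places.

0.995

A(A) = MTBF/(MTBF+MTTR) = 18578/(18578+28.7) = 0.998458
A(B) = MTBF/(MTBF+MTTR) = 15917/(15917+48.3) = 0.996975
Series availability: 0.998458 × 0.996975 = 0.995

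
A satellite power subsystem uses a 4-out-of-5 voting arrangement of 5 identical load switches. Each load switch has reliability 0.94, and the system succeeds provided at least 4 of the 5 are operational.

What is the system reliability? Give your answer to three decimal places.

R = Σ_{i=4}^{5} C(5,i) p^i (1−p)^{5−i} with p = 0.94
C(5,4)·0.94^4·0.06^1 = 0.23422
C(5,5)·0.94^5·0.06^0 = 0.73390
Sum = 0.968

0.968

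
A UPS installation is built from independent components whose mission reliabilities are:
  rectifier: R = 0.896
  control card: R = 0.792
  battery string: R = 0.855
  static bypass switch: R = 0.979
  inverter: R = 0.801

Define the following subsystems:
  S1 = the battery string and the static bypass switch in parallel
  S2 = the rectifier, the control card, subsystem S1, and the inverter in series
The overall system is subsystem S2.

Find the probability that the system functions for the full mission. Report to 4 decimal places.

Parallel (battery string and static bypass switch): 1 − (1 − 0.855000)(1 − 0.979000) = 0.996955
Series (rectifier, control card, [0.996955], and inverter): 0.896000 × 0.792000 × 0.996955 × 0.801000 = 0.5667

0.5667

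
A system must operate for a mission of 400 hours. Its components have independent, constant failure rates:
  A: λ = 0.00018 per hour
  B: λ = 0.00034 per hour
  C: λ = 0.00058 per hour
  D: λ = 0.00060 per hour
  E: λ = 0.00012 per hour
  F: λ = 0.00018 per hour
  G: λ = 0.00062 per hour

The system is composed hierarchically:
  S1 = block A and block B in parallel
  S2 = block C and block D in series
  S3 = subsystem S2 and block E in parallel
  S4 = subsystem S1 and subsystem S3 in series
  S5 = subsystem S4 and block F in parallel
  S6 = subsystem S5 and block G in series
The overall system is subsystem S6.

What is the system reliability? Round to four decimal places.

0.7789

R(A) = exp(−0.00018 × 400) = 0.930531
R(B) = exp(−0.00034 × 400) = 0.872843
R(C) = exp(−0.00058 × 400) = 0.792946
R(D) = exp(−0.00060 × 400) = 0.786628
R(E) = exp(−0.00012 × 400) = 0.953134
R(F) = exp(−0.00018 × 400) = 0.930531
R(G) = exp(−0.00062 × 400) = 0.780360
Parallel (A and B): 1 − (1 − 0.930531)(1 − 0.872843) = 0.991167
Series (C and D): 0.792946 × 0.786628 = 0.623754
Parallel ([0.623754] and E): 1 − (1 − 0.623754)(1 − 0.953134) = 0.982367
Series ([0.991167] and [0.982367]): 0.991167 × 0.982367 = 0.973690
Parallel ([0.973690] and F): 1 − (1 − 0.973690)(1 − 0.930531) = 0.998172
Series ([0.998172] and G): 0.998172 × 0.780360 = 0.7789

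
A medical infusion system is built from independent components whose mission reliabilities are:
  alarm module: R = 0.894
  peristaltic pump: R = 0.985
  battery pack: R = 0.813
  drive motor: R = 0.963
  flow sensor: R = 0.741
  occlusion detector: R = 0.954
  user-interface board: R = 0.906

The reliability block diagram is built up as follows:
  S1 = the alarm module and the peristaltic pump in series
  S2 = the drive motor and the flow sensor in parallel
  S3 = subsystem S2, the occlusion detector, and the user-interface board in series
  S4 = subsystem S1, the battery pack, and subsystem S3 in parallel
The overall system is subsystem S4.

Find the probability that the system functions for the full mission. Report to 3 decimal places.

0.997

Series (alarm module and peristaltic pump): 0.89400 × 0.98500 = 0.88059
Parallel (drive motor and flow sensor): 1 − (1 − 0.96300)(1 − 0.74100) = 0.99042
Series ([0.99042], occlusion detector, and user-interface board): 0.99042 × 0.95400 × 0.90600 = 0.85604
Parallel ([0.88059], battery pack, and [0.85604]): 1 − (1 − 0.88059)(1 − 0.81300)(1 − 0.85604) = 0.997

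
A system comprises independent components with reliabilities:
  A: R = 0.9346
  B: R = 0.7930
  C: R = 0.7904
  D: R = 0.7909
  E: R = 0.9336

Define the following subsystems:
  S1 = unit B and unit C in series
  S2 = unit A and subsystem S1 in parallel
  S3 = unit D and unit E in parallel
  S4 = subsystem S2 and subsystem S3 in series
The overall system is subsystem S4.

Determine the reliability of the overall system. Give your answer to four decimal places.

0.9620

Series (B and C): 0.793000 × 0.790400 = 0.626787
Parallel (A and [0.626787]): 1 − (1 − 0.934600)(1 − 0.626787) = 0.975592
Parallel (D and E): 1 − (1 − 0.790900)(1 − 0.933600) = 0.986116
Series ([0.975592] and [0.986116]): 0.975592 × 0.986116 = 0.9620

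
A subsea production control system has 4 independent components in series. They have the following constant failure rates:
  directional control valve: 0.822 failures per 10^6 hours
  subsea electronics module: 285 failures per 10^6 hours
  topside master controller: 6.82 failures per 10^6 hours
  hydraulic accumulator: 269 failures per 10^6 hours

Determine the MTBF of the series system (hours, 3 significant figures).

1780

Series of exponential components: λ_sys = Σ λ_i
λ_sys = 0.000000822 + 0.000285 + 0.00000682 + 0.000269 = 5.6164e-04 /h
MTBF = 1 / λ_sys = 1780 h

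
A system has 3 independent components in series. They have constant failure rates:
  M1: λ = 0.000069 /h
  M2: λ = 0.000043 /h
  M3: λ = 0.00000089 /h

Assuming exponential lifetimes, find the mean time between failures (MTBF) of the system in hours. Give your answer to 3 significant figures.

Series of exponential components: λ_sys = Σ λ_i
λ_sys = 0.000069 + 0.000043 + 0.00000089 = 1.1289e-04 /h
MTBF = 1 / λ_sys = 8860 h

8860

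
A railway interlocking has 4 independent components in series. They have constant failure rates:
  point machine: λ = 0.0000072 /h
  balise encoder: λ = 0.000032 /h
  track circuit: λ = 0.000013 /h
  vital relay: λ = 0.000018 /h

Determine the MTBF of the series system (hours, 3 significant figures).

Series of exponential components: λ_sys = Σ λ_i
λ_sys = 0.0000072 + 0.000032 + 0.000013 + 0.000018 = 7.0200e-05 /h
MTBF = 1 / λ_sys = 14200 h

14200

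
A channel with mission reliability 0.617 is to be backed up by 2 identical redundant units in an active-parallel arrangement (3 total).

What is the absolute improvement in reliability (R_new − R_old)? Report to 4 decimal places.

R_before = 0.617
R_after = 1 − (1 − 0.617)^3 = 0.9438
ΔR = 0.9438 − 0.617 = 0.3268

0.3268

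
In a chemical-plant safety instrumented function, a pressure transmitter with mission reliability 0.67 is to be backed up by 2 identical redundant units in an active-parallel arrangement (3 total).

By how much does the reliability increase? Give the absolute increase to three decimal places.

0.294

R_before = 0.67
R_after = 1 − (1 − 0.67)^3 = 0.964
ΔR = 0.964 − 0.67 = 0.294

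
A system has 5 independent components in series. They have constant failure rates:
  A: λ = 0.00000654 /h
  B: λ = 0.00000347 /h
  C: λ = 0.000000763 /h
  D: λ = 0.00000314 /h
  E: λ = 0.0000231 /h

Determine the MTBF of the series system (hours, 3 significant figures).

Series of exponential components: λ_sys = Σ λ_i
λ_sys = 0.00000654 + 0.00000347 + 0.000000763 + 0.00000314 + 0.0000231 = 3.7013e-05 /h
MTBF = 1 / λ_sys = 27000 h

27000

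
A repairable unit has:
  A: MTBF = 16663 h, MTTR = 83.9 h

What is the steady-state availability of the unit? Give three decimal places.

A(A) = MTBF/(MTBF+MTTR) = 16663/(16663+83.9) = 0.995

0.995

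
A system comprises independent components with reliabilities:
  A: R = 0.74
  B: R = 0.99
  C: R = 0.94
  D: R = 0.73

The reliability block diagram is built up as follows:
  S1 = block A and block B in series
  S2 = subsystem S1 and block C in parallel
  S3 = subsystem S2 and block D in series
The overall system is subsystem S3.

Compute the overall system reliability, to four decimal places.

Series (A and B): 0.740000 × 0.990000 = 0.732600
Parallel ([0.732600] and C): 1 − (1 − 0.732600)(1 − 0.940000) = 0.983956
Series ([0.983956] and D): 0.983956 × 0.730000 = 0.7183

0.7183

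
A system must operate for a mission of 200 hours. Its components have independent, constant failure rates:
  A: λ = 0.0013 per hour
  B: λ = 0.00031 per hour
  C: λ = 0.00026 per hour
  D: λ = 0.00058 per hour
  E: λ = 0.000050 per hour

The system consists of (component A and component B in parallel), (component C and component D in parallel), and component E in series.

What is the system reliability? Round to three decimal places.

R(A) = exp(−0.0013 × 200) = 0.77105
R(B) = exp(−0.00031 × 200) = 0.93988
R(C) = exp(−0.00026 × 200) = 0.94933
R(D) = exp(−0.00058 × 200) = 0.89048
R(E) = exp(−0.000050 × 200) = 0.99005
Parallel (A and B): 1 − (1 − 0.77105)(1 − 0.93988) = 0.98624
Parallel (C and D): 1 − (1 − 0.94933)(1 − 0.89048) = 0.99445
Series ([0.98624], [0.99445], and E): 0.98624 × 0.99445 × 0.99005 = 0.971

0.971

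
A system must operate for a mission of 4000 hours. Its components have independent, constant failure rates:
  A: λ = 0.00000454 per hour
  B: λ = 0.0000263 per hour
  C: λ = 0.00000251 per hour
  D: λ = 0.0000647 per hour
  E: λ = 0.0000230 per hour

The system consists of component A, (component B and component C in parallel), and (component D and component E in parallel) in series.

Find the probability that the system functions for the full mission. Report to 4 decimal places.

R(A) = exp(−0.00000454 × 4000) = 0.982004
R(B) = exp(−0.0000263 × 4000) = 0.900144
R(C) = exp(−0.00000251 × 4000) = 0.990010
R(D) = exp(−0.0000647 × 4000) = 0.771977
R(E) = exp(−0.0000230 × 4000) = 0.912105
Parallel (B and C): 1 − (1 − 0.900144)(1 − 0.990010) = 0.999002
Parallel (D and E): 1 − (1 − 0.771977)(1 − 0.912105) = 0.979958
Series (A, [0.999002], and [0.979958]): 0.982004 × 0.999002 × 0.979958 = 0.9614

0.9614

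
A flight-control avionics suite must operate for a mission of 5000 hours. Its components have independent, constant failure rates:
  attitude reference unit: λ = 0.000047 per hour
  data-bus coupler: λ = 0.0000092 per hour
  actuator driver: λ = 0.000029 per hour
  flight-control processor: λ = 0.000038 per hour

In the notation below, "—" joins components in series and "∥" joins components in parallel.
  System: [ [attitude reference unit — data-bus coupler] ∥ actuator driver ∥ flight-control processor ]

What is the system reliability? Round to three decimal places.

0.994

R(attitude reference unit) = exp(−0.000047 × 5000) = 0.79057
R(data-bus coupler) = exp(−0.0000092 × 5000) = 0.95504
R(actuator driver) = exp(−0.000029 × 5000) = 0.86502
R(flight-control processor) = exp(−0.000038 × 5000) = 0.82696
Series (attitude reference unit and data-bus coupler): 0.79057 × 0.95504 = 0.75503
Parallel ([0.75503], actuator driver, and flight-control processor): 1 − (1 − 0.75503)(1 − 0.86502)(1 − 0.82696) = 0.994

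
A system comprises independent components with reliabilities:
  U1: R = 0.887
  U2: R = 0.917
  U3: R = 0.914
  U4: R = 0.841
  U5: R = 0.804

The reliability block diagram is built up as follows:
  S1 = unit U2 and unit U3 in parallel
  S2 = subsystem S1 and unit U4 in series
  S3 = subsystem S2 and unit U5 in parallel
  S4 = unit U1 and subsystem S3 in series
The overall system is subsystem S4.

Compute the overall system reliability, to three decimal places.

0.858

Parallel (U2 and U3): 1 − (1 − 0.91700)(1 − 0.91400) = 0.99286
Series ([0.99286] and U4): 0.99286 × 0.84100 = 0.83500
Parallel ([0.83500] and U5): 1 − (1 − 0.83500)(1 − 0.80400) = 0.96766
Series (U1 and [0.96766]): 0.88700 × 0.96766 = 0.858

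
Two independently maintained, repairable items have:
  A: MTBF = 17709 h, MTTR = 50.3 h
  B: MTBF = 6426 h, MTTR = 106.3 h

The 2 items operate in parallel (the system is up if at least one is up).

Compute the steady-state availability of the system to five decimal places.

A(A) = MTBF/(MTBF+MTTR) = 17709/(17709+50.3) = 0.997168
A(B) = MTBF/(MTBF+MTTR) = 6426/(6426+106.3) = 0.983727
Parallel availability: 1 − (1 − 0.997168)(1 − 0.983727) = 0.99995

0.99995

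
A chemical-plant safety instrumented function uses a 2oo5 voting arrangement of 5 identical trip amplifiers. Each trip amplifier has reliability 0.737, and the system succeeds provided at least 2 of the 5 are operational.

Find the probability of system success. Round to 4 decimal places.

0.9811

R = Σ_{i=2}^{5} C(5,i) p^i (1−p)^{5−i} with p = 0.737
C(5,2)·0.737^2·0.263^3 = 0.098810
C(5,3)·0.737^3·0.263^2 = 0.276894
C(5,4)·0.737^4·0.263^1 = 0.387968
C(5,5)·0.737^5·0.263^0 = 0.217439
Sum = 0.9811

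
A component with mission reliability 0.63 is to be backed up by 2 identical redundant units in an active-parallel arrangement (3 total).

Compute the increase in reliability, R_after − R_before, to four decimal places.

0.3193

R_before = 0.63
R_after = 1 − (1 − 0.63)^3 = 0.9493
ΔR = 0.9493 − 0.63 = 0.3193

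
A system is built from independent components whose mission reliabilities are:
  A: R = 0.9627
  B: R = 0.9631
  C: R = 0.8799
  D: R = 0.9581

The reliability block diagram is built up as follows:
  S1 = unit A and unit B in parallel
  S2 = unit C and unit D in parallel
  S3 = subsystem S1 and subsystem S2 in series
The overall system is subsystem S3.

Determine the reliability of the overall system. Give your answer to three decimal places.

0.994

Parallel (A and B): 1 − (1 − 0.96270)(1 − 0.96310) = 0.99862
Parallel (C and D): 1 − (1 − 0.87990)(1 − 0.95810) = 0.99497
Series ([0.99862] and [0.99497]): 0.99862 × 0.99497 = 0.994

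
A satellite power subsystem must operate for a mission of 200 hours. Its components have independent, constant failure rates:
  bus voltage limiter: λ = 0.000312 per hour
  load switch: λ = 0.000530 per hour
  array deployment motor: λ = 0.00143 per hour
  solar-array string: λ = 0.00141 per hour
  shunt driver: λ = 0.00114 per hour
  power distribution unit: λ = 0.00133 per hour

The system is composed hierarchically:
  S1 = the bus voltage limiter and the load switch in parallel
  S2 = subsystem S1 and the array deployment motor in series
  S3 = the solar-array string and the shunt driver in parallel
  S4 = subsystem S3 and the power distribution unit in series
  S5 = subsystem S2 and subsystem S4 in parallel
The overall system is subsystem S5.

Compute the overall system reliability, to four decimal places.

0.9311

R(bus voltage limiter) = exp(−0.000312 × 200) = 0.939507
R(load switch) = exp(−0.000530 × 200) = 0.899425
R(array deployment motor) = exp(−0.00143 × 200) = 0.751263
R(solar-array string) = exp(−0.00141 × 200) = 0.754274
R(shunt driver) = exp(−0.00114 × 200) = 0.796124
R(power distribution unit) = exp(−0.00133 × 200) = 0.766439
Parallel (bus voltage limiter and load switch): 1 − (1 − 0.939507)(1 − 0.899425) = 0.993916
Series ([0.993916] and array deployment motor): 0.993916 × 0.751263 = 0.746692
Parallel (solar-array string and shunt driver): 1 − (1 − 0.754274)(1 − 0.796124) = 0.949902
Series ([0.949902] and power distribution unit): 0.949902 × 0.766439 = 0.728042
Parallel ([0.746692] and [0.728042]): 1 − (1 − 0.746692)(1 − 0.728042) = 0.9311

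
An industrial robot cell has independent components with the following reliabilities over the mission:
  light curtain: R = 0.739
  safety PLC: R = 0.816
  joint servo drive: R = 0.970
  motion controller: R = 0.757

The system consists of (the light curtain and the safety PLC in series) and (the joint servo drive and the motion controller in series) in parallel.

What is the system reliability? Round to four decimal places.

0.8945

Series (light curtain and safety PLC): 0.739000 × 0.816000 = 0.603024
Series (joint servo drive and motion controller): 0.970000 × 0.757000 = 0.734290
Parallel ([0.603024] and [0.734290]): 1 − (1 − 0.603024)(1 − 0.734290) = 0.8945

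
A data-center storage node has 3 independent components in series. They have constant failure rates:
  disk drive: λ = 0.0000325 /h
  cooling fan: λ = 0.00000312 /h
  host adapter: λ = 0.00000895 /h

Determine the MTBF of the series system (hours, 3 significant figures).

22400

Series of exponential components: λ_sys = Σ λ_i
λ_sys = 0.0000325 + 0.00000312 + 0.00000895 = 4.4570e-05 /h
MTBF = 1 / λ_sys = 22400 h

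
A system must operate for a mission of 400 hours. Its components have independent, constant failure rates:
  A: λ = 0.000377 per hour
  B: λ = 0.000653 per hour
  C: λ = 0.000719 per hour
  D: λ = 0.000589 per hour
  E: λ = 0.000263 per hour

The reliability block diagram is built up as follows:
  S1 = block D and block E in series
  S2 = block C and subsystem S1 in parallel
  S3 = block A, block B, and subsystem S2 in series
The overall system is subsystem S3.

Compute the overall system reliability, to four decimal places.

R(A) = exp(−0.000377 × 400) = 0.860020
R(B) = exp(−0.000653 × 400) = 0.770127
R(C) = exp(−0.000719 × 400) = 0.750062
R(D) = exp(−0.000589 × 400) = 0.790097
R(E) = exp(−0.000263 × 400) = 0.900144
Series (D and E): 0.790097 × 0.900144 = 0.711201
Parallel (C and [0.711201]): 1 − (1 − 0.750062)(1 − 0.711201) = 0.927818
Series (A, B, and [0.927818]): 0.860020 × 0.770127 × 0.927818 = 0.6145

0.6145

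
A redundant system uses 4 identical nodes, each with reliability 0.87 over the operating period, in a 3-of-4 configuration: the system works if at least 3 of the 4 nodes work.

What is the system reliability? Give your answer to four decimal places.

0.9153

R = Σ_{i=3}^{4} C(4,i) p^i (1−p)^{4−i} with p = 0.87
C(4,3)·0.87^3·0.13^1 = 0.342422
C(4,4)·0.87^4·0.13^0 = 0.572898
Sum = 0.9153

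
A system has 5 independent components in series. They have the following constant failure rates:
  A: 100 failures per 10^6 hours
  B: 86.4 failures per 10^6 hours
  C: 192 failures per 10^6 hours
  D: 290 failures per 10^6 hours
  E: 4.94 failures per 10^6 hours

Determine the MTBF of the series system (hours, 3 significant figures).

1490

Series of exponential components: λ_sys = Σ λ_i
λ_sys = 0.000100 + 0.0000864 + 0.000192 + 0.000290 + 0.00000494 = 6.7334e-04 /h
MTBF = 1 / λ_sys = 1490 h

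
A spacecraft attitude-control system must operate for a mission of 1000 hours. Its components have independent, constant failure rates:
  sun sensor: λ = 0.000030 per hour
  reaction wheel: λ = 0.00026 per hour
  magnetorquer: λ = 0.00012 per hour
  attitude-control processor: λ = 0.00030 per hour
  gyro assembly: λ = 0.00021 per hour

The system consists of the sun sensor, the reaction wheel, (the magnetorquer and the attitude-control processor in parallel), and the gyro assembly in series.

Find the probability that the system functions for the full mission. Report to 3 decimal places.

R(sun sensor) = exp(−0.000030 × 1000) = 0.97045
R(reaction wheel) = exp(−0.00026 × 1000) = 0.77105
R(magnetorquer) = exp(−0.00012 × 1000) = 0.88692
R(attitude-control processor) = exp(−0.00030 × 1000) = 0.74082
R(gyro assembly) = exp(−0.00021 × 1000) = 0.81058
Parallel (magnetorquer and attitude-control processor): 1 − (1 − 0.88692)(1 − 0.74082) = 0.97069
Series (sun sensor, reaction wheel, [0.97069], and gyro assembly): 0.97045 × 0.77105 × 0.97069 × 0.81058 = 0.589

0.589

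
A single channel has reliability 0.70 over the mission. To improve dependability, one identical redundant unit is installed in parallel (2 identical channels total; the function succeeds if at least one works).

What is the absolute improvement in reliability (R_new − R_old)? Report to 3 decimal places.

R_before = 0.70
R_after = 1 − (1 − 0.70)^2 = 0.910
ΔR = 0.910 − 0.70 = 0.210

0.210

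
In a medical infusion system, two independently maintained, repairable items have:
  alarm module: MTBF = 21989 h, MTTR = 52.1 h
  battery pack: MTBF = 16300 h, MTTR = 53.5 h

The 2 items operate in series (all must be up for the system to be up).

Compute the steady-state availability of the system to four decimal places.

A(alarm module) = MTBF/(MTBF+MTTR) = 21989/(21989+52.1) = 0.997636
A(battery pack) = MTBF/(MTBF+MTTR) = 16300/(16300+53.5) = 0.996729
Series availability: 0.997636 × 0.996729 = 0.9944

0.9944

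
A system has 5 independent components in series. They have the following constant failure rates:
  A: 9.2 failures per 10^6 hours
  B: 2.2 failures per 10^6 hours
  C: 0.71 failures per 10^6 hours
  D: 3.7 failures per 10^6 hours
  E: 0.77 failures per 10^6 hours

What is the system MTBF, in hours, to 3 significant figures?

Series of exponential components: λ_sys = Σ λ_i
λ_sys = 0.0000092 + 0.0000022 + 0.00000071 + 0.0000037 + 0.00000077 = 1.6580e-05 /h
MTBF = 1 / λ_sys = 60300 h

60300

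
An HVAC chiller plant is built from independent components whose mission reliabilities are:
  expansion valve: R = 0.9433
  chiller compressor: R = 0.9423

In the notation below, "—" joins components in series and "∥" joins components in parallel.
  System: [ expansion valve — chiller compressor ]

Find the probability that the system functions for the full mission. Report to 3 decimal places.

0.889

Series (expansion valve and chiller compressor): 0.94330 × 0.94230 = 0.889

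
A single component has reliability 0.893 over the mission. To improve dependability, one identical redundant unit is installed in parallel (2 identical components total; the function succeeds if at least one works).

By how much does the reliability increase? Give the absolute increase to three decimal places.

R_before = 0.893
R_after = 1 − (1 − 0.893)^2 = 0.989
ΔR = 0.989 − 0.893 = 0.096

0.096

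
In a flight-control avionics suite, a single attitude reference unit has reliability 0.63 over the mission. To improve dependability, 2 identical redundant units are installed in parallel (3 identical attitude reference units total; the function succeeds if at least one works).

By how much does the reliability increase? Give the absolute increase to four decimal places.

0.3193

R_before = 0.63
R_after = 1 − (1 − 0.63)^3 = 0.9493
ΔR = 0.9493 − 0.63 = 0.3193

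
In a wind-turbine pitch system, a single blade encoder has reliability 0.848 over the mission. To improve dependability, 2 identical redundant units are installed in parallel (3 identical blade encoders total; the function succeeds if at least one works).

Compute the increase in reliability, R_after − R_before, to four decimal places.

0.1485

R_before = 0.848
R_after = 1 − (1 − 0.848)^3 = 0.9965
ΔR = 0.9965 − 0.848 = 0.1485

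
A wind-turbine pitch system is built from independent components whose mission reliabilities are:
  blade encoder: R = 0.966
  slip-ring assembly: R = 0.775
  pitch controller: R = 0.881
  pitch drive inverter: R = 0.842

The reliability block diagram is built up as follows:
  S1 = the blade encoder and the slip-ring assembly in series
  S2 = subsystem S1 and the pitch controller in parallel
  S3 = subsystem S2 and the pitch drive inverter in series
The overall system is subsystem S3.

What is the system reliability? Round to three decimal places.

0.817

Series (blade encoder and slip-ring assembly): 0.96600 × 0.77500 = 0.74865
Parallel ([0.74865] and pitch controller): 1 − (1 − 0.74865)(1 − 0.88100) = 0.97009
Series ([0.97009] and pitch drive inverter): 0.97009 × 0.84200 = 0.817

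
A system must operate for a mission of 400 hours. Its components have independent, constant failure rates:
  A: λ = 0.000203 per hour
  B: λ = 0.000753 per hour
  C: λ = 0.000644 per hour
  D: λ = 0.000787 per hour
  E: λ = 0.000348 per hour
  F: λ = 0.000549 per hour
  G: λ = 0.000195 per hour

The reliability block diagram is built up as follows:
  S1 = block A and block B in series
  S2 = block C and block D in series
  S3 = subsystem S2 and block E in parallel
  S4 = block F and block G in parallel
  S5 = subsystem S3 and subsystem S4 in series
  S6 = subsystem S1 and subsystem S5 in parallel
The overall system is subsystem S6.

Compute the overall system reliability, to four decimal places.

R(A) = exp(−0.000203 × 400) = 0.922009
R(B) = exp(−0.000753 × 400) = 0.739930
R(C) = exp(−0.000644 × 400) = 0.772904
R(D) = exp(−0.000787 × 400) = 0.729935
R(E) = exp(−0.000348 × 400) = 0.870054
R(F) = exp(−0.000549 × 400) = 0.802840
R(G) = exp(−0.000195 × 400) = 0.924964
Series (A and B): 0.922009 × 0.739930 = 0.682222
Series (C and D): 0.772904 × 0.729935 = 0.564170
Parallel ([0.564170] and E): 1 − (1 − 0.564170)(1 − 0.870054) = 0.943366
Parallel (F and G): 1 − (1 − 0.802840)(1 − 0.924964) = 0.985206
Series ([0.943366] and [0.985206]): 0.943366 × 0.985206 = 0.929410
Parallel ([0.682222] and [0.929410]): 1 − (1 − 0.682222)(1 − 0.929410) = 0.9776

0.9776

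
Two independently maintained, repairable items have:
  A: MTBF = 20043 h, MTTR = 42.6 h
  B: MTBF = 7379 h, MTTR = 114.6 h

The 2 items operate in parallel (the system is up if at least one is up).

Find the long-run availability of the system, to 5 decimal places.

0.99997

A(A) = MTBF/(MTBF+MTTR) = 20043/(20043+42.6) = 0.997879
A(B) = MTBF/(MTBF+MTTR) = 7379/(7379+114.6) = 0.984707
Parallel availability: 1 − (1 − 0.997879)(1 − 0.984707) = 0.99997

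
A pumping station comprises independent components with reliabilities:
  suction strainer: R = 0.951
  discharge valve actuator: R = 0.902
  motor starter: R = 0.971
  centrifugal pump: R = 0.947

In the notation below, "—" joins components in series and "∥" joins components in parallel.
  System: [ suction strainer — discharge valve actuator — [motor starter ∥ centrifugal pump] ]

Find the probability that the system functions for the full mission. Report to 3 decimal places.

0.856

Parallel (motor starter and centrifugal pump): 1 − (1 − 0.97100)(1 − 0.94700) = 0.99846
Series (suction strainer, discharge valve actuator, and [0.99846]): 0.95100 × 0.90200 × 0.99846 = 0.856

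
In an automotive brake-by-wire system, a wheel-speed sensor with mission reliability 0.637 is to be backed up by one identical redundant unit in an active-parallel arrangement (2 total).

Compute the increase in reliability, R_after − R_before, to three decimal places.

0.231

R_before = 0.637
R_after = 1 − (1 − 0.637)^2 = 0.868
ΔR = 0.868 − 0.637 = 0.231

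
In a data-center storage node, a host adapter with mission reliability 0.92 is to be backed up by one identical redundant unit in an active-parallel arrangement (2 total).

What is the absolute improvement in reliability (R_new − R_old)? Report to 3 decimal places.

R_before = 0.92
R_after = 1 − (1 − 0.92)^2 = 0.994
ΔR = 0.994 − 0.92 = 0.074

0.074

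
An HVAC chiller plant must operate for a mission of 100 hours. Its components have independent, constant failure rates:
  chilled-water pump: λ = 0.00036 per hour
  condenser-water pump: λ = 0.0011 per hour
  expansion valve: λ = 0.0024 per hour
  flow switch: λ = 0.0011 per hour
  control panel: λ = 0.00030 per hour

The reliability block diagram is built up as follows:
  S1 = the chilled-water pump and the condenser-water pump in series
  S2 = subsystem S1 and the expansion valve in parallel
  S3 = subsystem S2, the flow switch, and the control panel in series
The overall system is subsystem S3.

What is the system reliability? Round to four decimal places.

0.8442

R(chilled-water pump) = exp(−0.00036 × 100) = 0.964640
R(condenser-water pump) = exp(−0.0011 × 100) = 0.895834
R(expansion valve) = exp(−0.0024 × 100) = 0.786628
R(flow switch) = exp(−0.0011 × 100) = 0.895834
R(control panel) = exp(−0.00030 × 100) = 0.970446
Series (chilled-water pump and condenser-water pump): 0.964640 × 0.895834 = 0.864157
Parallel ([0.864157] and expansion valve): 1 − (1 − 0.864157)(1 − 0.786628) = 0.971015
Series ([0.971015], flow switch, and control panel): 0.971015 × 0.895834 × 0.970446 = 0.8442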